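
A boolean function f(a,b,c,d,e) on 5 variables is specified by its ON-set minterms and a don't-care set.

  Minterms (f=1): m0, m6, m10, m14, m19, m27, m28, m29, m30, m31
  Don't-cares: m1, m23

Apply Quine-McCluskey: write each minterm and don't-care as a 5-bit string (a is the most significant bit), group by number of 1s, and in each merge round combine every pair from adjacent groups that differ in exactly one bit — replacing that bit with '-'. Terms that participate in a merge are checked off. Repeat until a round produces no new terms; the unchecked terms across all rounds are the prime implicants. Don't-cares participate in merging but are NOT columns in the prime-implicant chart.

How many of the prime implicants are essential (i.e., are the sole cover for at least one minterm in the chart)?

size-2^0 implicants → 00000(✓)  00001(✓)  00110(✓)  01010(✓)  01110(✓)  10011(✓)  10111(✓)  11011(✓)  11100(✓)  11101(✓)  11110(✓)  11111(✓)
size-2^1 implicants → -1110  0-110  0000-  01-10  1-011(✓)  1-111(✓)  10-11(✓)  11-11(✓)  111-0(✓)  111-1(✓)  1110-(✓)  1111-(✓)
size-2^2 implicants → 1--11  111--
Unchecked terms (primes): -1110, 0-110, 0000-, 01-10, 1--11, 111--
Minterm coverage:
  m0 ⊆ 0000- [E]
  m6 ⊆ 0-110 [E]
  m10 ⊆ 01-10 [E]
  m14 ⊆ -1110,0-110,01-10
  m19 ⊆ 1--11 [E]
  m27 ⊆ 1--11 [E]
  m28 ⊆ 111-- [E]
  m29 ⊆ 111-- [E]
  m30 ⊆ -1110,111--
  m31 ⊆ 1--11,111--
E = {0-110, 0000-, 01-10, 1--11, 111--}

5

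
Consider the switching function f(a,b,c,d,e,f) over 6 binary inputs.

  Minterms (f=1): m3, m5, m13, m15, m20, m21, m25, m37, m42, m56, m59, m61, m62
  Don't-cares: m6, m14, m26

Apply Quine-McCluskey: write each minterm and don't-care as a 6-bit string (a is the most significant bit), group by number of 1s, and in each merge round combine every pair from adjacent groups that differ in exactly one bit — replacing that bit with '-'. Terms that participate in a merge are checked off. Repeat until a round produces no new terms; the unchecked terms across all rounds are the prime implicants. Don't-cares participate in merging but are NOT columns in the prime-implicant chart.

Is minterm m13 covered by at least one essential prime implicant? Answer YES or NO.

NO

[col 0] 000011, 000101*, 000110*, 001101*, 001110*, 001111*, 010100*, 010101*, 011001, 011010, 100101*, 101010, 111000, 111011, 111101, 111110
[col 1] -00101, 0-0101, 00-101, 00-110, 0011-1, 00111-, 01010-
Prime implicants: -00101, 0-0101, 00-101, 00-110, 000011, 0011-1, 00111-, 01010-, 011001, 011010, 101010, 111000, 111011, 111101, 111110
PI chart (minterm → PIs covering it):
  3 | 000011  (sole → essential)
  5 | -00101,0-0101,00-101
  13 | 00-101,0011-1
  15 | 0011-1,00111-
  20 | 01010-  (sole → essential)
  21 | 0-0101,01010-
  25 | 011001  (sole → essential)
  37 | -00101  (sole → essential)
  42 | 101010  (sole → essential)
  56 | 111000  (sole → essential)
  59 | 111011  (sole → essential)
  61 | 111101  (sole → essential)
  62 | 111110  (sole → essential)
Essential prime implicants: -00101, 000011, 01010-, 011001, 101010, 111000, 111011, 111101, 111110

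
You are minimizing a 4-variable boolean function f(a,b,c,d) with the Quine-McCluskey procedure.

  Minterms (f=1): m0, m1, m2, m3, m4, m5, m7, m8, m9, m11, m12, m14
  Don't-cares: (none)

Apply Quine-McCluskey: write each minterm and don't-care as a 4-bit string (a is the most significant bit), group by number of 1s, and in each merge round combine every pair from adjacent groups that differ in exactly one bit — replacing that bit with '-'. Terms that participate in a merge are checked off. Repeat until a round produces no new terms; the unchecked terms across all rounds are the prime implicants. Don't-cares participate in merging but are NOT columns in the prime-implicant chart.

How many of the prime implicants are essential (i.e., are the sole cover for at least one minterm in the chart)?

4

Round 0: 0000✓ 0001✓ 0010✓ 0011✓ 0100✓ 0101✓ 0111✓ 1000✓ 1001✓ 1011✓ 1100✓ 1110✓
Round 1: -000✓ -001✓ -011✓ -100✓ 0-00✓ 0-01✓ 0-11✓ 00-0✓ 00-1✓ 000-✓ 001-✓ 01-1✓ 010-✓ 1-00✓ 10-1✓ 100-✓ 11-0
Round 2: --00 -0-1 -00- 0--1 0-0- 00--
PIs = {--00, -0-1, -00-, 0--1, 0-0-, 00--, 11-0}
Coverage chart:
  m0: --00,-00-,0-0-,00--
  m1: -0-1,-00-,0--1,0-0-,00--
  m2: 00-- ←essential
  m3: -0-1,0--1,00--
  m4: --00,0-0-
  m5: 0--1,0-0-
  m7: 0--1 ←essential
  m8: --00,-00-
  m9: -0-1,-00-
  m11: -0-1 ←essential
  m12: --00,11-0
  m14: 11-0 ←essential
Essential: -0-1, 0--1, 00--, 11-0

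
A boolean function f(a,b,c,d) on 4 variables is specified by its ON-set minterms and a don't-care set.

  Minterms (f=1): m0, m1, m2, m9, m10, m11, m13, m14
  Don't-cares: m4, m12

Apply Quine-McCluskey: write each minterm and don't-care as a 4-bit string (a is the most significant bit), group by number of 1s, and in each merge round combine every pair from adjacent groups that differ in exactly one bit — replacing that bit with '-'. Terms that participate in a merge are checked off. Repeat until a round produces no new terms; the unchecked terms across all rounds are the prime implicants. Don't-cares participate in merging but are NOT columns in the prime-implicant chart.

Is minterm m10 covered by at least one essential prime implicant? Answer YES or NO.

size-2^0 implicants → 0000(✓)  0001(✓)  0010(✓)  0100(✓)  1001(✓)  1010(✓)  1011(✓)  1100(✓)  1101(✓)  1110(✓)
size-2^1 implicants → -001  -010  -100  0-00  00-0  000-  1-01  1-10  10-1  101-  11-0  110-
Unchecked terms (primes): -001, -010, -100, 0-00, 00-0, 000-, 1-01, 1-10, 10-1, 101-, 11-0, 110-
Minterm coverage:
  m0 ⊆ 0-00,00-0,000-
  m1 ⊆ -001,000-
  m2 ⊆ -010,00-0
  m9 ⊆ -001,1-01,10-1
  m10 ⊆ -010,1-10,101-
  m11 ⊆ 10-1,101-
  m13 ⊆ 1-01,110-
  m14 ⊆ 1-10,11-0
(no essential prime implicants)

NO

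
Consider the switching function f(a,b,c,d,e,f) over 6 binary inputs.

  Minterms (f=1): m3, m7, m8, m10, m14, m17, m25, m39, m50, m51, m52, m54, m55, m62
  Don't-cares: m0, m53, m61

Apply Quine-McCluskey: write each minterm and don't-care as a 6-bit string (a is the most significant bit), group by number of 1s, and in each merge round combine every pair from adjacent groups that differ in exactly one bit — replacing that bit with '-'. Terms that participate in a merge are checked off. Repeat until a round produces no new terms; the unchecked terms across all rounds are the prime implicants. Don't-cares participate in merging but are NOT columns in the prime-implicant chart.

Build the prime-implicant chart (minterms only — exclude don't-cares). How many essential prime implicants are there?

6

size-2^0 implicants → 000000(✓)  000011(✓)  000111(✓)  001000(✓)  001010(✓)  001110(✓)  010001(✓)  011001(✓)  100111(✓)  110010(✓)  110011(✓)  110100(✓)  110101(✓)  110110(✓)  110111(✓)  111101(✓)  111110(✓)
size-2^1 implicants → -00111  00-000  000-11  001-10  0010-0  01-001  1-0111  11-101  11-110  110-10(✓)  110-11(✓)  11001-(✓)  1101-0(✓)  1101-1(✓)  11010-(✓)  11011-(✓)
size-2^2 implicants → 110-1-  1101--
Unchecked terms (primes): -00111, 00-000, 000-11, 001-10, 0010-0, 01-001, 1-0111, 11-101, 11-110, 110-1-, 1101--
Minterm coverage:
  m3 ⊆ 000-11 [E]
  m7 ⊆ -00111,000-11
  m8 ⊆ 00-000,0010-0
  m10 ⊆ 001-10,0010-0
  m14 ⊆ 001-10 [E]
  m17 ⊆ 01-001 [E]
  m25 ⊆ 01-001 [E]
  m39 ⊆ -00111,1-0111
  m50 ⊆ 110-1- [E]
  m51 ⊆ 110-1- [E]
  m52 ⊆ 1101-- [E]
  m54 ⊆ 11-110,110-1-,1101--
  m55 ⊆ 1-0111,110-1-,1101--
  m62 ⊆ 11-110 [E]
E = {000-11, 001-10, 01-001, 11-110, 110-1-, 1101--}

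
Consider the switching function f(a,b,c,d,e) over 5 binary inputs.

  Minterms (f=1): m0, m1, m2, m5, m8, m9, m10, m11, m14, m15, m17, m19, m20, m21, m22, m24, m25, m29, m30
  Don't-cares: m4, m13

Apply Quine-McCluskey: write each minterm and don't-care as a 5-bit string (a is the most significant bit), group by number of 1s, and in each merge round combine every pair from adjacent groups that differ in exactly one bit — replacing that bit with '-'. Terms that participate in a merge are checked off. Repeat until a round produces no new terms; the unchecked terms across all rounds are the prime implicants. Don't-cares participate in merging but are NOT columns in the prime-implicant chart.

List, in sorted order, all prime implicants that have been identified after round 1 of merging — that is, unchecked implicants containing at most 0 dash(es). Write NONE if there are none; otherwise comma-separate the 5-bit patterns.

Round 0: 00000✓ 00001✓ 00010✓ 00100✓ 00101✓ 01000✓ 01001✓ 01010✓ 01011✓ 01101✓ 01110✓ 01111✓ 10001✓ 10011✓ 10100✓ 10101✓ 10110✓ 11000✓ 11001✓ 11101✓ 11110✓
Round 1: -0001✓ -0100✓ -0101✓ -1000✓ -1001✓ -1101✓ -1110 0-000✓ 0-001✓ 0-010✓ 0-101✓ 00-00✓ 00-01✓ 000-0✓ 0000-✓ 0010-✓ 01-01✓ 01-10✓ 01-11✓ 010-0✓ 010-1✓ 0100-✓ 0101-✓ 011-1✓ 0111-✓ 1-001✓ 1-101✓ 1-110 10-01✓ 100-1 101-0 1010-✓ 11-01✓ 1100-✓
Round 2: --001✓ --101✓ -0-01✓ -010- -1-01✓ -100- 0--01✓ 0-0-0 0-00- 00-0- 01--1 01-1- 010-- 1--01✓
Round 3: ---01
PIs = {---01, -010-, -100-, -1110, 0-0-0, 0-00-, 00-0-, 01--1, 01-1-, 010--, 1-110, 100-1, 101-0}

NONE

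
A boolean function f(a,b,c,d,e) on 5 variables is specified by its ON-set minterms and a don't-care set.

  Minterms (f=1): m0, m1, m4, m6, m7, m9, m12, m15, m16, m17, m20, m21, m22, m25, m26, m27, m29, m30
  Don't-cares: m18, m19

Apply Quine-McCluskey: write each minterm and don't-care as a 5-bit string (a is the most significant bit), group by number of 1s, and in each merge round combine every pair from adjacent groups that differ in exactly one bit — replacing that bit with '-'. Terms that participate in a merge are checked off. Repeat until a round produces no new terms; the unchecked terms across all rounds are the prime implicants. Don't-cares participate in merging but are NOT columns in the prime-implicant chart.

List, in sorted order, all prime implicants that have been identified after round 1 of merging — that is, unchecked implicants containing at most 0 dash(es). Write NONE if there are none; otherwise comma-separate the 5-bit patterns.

size-2^0 implicants → 00000(✓)  00001(✓)  00100(✓)  00110(✓)  00111(✓)  01001(✓)  01100(✓)  01111(✓)  10000(✓)  10001(✓)  10010(✓)  10011(✓)  10100(✓)  10101(✓)  10110(✓)  11001(✓)  11010(✓)  11011(✓)  11101(✓)  11110(✓)
size-2^1 implicants → -0000(✓)  -0001(✓)  -0100(✓)  -0110(✓)  -1001(✓)  0-001(✓)  0-100  0-111  00-00(✓)  0000-(✓)  001-0(✓)  0011-  1-001(✓)  1-010(✓)  1-011(✓)  1-101(✓)  1-110(✓)  10-00(✓)  10-01(✓)  10-10(✓)  100-0(✓)  100-1(✓)  1000-(✓)  1001-(✓)  101-0(✓)  1010-(✓)  11-01(✓)  11-10(✓)  110-1(✓)  1101-(✓)
size-2^2 implicants → --001  -0-00  -000-  -01-0  1--01  1--10  1-0-1  1-01-  10--0  10-0-  100--
Unchecked terms (primes): --001, -0-00, -000-, -01-0, 0-100, 0-111, 0011-, 1--01, 1--10, 1-0-1, 1-01-, 10--0, 10-0-, 100--

NONE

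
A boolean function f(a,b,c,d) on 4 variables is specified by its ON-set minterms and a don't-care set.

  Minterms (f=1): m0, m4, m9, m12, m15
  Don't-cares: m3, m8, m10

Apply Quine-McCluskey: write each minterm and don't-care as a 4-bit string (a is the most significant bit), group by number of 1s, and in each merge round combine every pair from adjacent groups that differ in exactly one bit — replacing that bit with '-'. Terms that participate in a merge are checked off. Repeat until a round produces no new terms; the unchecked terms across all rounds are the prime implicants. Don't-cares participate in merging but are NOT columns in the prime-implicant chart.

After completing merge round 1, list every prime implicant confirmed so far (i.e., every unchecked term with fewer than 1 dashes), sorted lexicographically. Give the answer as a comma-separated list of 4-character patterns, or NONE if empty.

size-2^0 implicants → 0000(✓)  0011  0100(✓)  1000(✓)  1001(✓)  1010(✓)  1100(✓)  1111
size-2^1 implicants → -000(✓)  -100(✓)  0-00(✓)  1-00(✓)  10-0  100-
size-2^2 implicants → --00
Unchecked terms (primes): --00, 0011, 10-0, 100-, 1111

0011, 1111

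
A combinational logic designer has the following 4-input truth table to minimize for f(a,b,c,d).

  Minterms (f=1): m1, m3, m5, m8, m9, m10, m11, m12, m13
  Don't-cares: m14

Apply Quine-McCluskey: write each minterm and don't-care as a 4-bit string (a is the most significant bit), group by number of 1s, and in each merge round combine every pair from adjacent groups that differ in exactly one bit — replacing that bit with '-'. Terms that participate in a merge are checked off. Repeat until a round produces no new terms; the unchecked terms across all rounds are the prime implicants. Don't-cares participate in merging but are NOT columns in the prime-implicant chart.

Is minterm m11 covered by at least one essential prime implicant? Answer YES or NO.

Round 0: 0001✓ 0011✓ 0101✓ 1000✓ 1001✓ 1010✓ 1011✓ 1100✓ 1101✓ 1110✓
Round 1: -001✓ -011✓ -101✓ 0-01✓ 00-1✓ 1-00✓ 1-01✓ 1-10✓ 10-0✓ 10-1✓ 100-✓ 101-✓ 11-0✓ 110-✓
Round 2: --01 -0-1 1--0 1-0- 10--
PIs = {--01, -0-1, 1--0, 1-0-, 10--}
Coverage chart:
  m1: --01,-0-1
  m3: -0-1 ←essential
  m5: --01 ←essential
  m8: 1--0,1-0-,10--
  m9: --01,-0-1,1-0-,10--
  m10: 1--0,10--
  m11: -0-1,10--
  m12: 1--0,1-0-
  m13: --01,1-0-
Essential: --01, -0-1

YES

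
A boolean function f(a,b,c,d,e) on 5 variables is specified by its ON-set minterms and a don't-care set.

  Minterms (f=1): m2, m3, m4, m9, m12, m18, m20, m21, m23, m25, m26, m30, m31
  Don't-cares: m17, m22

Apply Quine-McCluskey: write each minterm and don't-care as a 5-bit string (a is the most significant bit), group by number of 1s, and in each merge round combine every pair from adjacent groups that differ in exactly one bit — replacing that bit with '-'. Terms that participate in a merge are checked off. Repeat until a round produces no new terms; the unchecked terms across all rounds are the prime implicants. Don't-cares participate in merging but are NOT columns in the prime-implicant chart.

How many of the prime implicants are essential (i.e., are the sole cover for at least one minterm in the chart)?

5

size-2^0 implicants → 00010(✓)  00011(✓)  00100(✓)  01001(✓)  01100(✓)  10001(✓)  10010(✓)  10100(✓)  10101(✓)  10110(✓)  10111(✓)  11001(✓)  11010(✓)  11110(✓)  11111(✓)
size-2^1 implicants → -0010  -0100  -1001  0-100  0001-  1-001  1-010(✓)  1-110(✓)  1-111(✓)  10-01  10-10(✓)  101-0(✓)  101-1(✓)  1010-(✓)  1011-(✓)  11-10(✓)  1111-(✓)
size-2^2 implicants → 1--10  1-11-  101--
Unchecked terms (primes): -0010, -0100, -1001, 0-100, 0001-, 1--10, 1-001, 1-11-, 10-01, 101--
Minterm coverage:
  m2 ⊆ -0010,0001-
  m3 ⊆ 0001- [E]
  m4 ⊆ -0100,0-100
  m9 ⊆ -1001 [E]
  m12 ⊆ 0-100 [E]
  m18 ⊆ -0010,1--10
  m20 ⊆ -0100,101--
  m21 ⊆ 10-01,101--
  m23 ⊆ 1-11-,101--
  m25 ⊆ -1001,1-001
  m26 ⊆ 1--10 [E]
  m30 ⊆ 1--10,1-11-
  m31 ⊆ 1-11- [E]
E = {-1001, 0-100, 0001-, 1--10, 1-11-}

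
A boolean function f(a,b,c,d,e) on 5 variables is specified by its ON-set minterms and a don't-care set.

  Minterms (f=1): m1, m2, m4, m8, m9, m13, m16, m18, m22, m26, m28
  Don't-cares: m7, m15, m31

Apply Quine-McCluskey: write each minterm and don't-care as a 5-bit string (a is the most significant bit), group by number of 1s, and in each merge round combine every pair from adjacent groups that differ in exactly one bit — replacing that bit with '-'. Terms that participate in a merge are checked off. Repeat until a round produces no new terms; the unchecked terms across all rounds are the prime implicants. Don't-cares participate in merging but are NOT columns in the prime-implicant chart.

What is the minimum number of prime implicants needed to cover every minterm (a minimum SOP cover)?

9

Round 0: 00001✓ 00010✓ 00100 00111✓ 01000✓ 01001✓ 01101✓ 01111✓ 10000✓ 10010✓ 10110✓ 11010✓ 11100 11111✓
Round 1: -0010 -1111 0-001 0-111 01-01 0100- 011-1 1-010 10-10 100-0
PIs = {-0010, -1111, 0-001, 0-111, 00100, 01-01, 0100-, 011-1, 1-010, 10-10, 100-0, 11100}
Coverage chart:
  m1: 0-001 ←essential
  m2: -0010 ←essential
  m4: 00100 ←essential
  m8: 0100- ←essential
  m9: 0-001,01-01,0100-
  m13: 01-01,011-1
  m16: 100-0 ←essential
  m18: -0010,1-010,10-10,100-0
  m22: 10-10 ←essential
  m26: 1-010 ←essential
  m28: 11100 ←essential
Essential: -0010, 0-001, 00100, 0100-, 1-010, 10-10, 100-0, 11100
Petrick residual → 01-01
Min cover (9 terms): b'c'de' + a'c'd'e + a'b'cd'e' + a'bd'e + a'bc'd' + ac'de' + ab'de' + ab'c'e' + abcd'e'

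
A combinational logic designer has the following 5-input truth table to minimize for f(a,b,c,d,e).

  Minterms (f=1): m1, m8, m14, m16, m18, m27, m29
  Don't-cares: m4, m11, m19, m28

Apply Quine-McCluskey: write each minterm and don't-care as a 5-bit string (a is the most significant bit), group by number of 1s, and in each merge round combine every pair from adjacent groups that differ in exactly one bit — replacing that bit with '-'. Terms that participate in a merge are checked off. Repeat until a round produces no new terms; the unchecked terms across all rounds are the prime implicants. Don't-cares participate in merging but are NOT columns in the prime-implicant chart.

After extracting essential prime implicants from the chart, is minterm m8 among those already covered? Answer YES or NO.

[col 0] 00001, 00100, 01000, 01011*, 01110, 10000*, 10010*, 10011*, 11011*, 11100*, 11101*
[col 1] -1011, 1-011, 100-0, 1001-, 1110-
Prime implicants: -1011, 00001, 00100, 01000, 01110, 1-011, 100-0, 1001-, 1110-
PI chart (minterm → PIs covering it):
  1 | 00001  (sole → essential)
  8 | 01000  (sole → essential)
  14 | 01110  (sole → essential)
  16 | 100-0  (sole → essential)
  18 | 100-0,1001-
  27 | -1011,1-011
  29 | 1110-  (sole → essential)
Essential prime implicants: 00001, 01000, 01110, 100-0, 1110-

YES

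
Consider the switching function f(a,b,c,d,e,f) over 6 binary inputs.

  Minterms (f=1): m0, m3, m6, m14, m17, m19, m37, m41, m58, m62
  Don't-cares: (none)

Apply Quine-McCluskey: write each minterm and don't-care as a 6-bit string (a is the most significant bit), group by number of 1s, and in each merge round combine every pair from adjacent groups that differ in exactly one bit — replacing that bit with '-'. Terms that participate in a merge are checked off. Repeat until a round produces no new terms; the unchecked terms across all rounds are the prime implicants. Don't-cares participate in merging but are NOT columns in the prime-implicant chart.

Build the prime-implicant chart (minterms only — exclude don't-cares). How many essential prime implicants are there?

7

size-2^0 implicants → 000000  000011(✓)  000110(✓)  001110(✓)  010001(✓)  010011(✓)  100101  101001  111010(✓)  111110(✓)
size-2^1 implicants → 0-0011  00-110  0100-1  111-10
Unchecked terms (primes): 0-0011, 00-110, 000000, 0100-1, 100101, 101001, 111-10
Minterm coverage:
  m0 ⊆ 000000 [E]
  m3 ⊆ 0-0011 [E]
  m6 ⊆ 00-110 [E]
  m14 ⊆ 00-110 [E]
  m17 ⊆ 0100-1 [E]
  m19 ⊆ 0-0011,0100-1
  m37 ⊆ 100101 [E]
  m41 ⊆ 101001 [E]
  m58 ⊆ 111-10 [E]
  m62 ⊆ 111-10 [E]
E = {0-0011, 00-110, 000000, 0100-1, 100101, 101001, 111-10}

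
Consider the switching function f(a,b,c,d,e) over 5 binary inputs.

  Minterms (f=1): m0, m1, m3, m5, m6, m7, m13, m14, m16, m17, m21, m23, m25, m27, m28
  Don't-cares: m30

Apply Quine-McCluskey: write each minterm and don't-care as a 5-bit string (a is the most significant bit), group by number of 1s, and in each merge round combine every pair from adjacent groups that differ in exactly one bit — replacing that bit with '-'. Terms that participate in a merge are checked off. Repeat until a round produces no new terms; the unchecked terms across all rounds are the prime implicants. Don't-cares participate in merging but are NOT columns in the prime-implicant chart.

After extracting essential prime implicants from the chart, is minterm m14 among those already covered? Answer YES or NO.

Round 0: 00000✓ 00001✓ 00011✓ 00101✓ 00110✓ 00111✓ 01101✓ 01110✓ 10000✓ 10001✓ 10101✓ 10111✓ 11001✓ 11011✓ 11100✓ 11110✓
Round 1: -0000✓ -0001✓ -0101✓ -0111✓ -1110 0-101 0-110 00-01✓ 00-11✓ 000-1✓ 0000-✓ 001-1✓ 0011- 1-001 10-01✓ 1000-✓ 101-1✓ 110-1 111-0
Round 2: -0-01 -000- -01-1 00--1
PIs = {-0-01, -000-, -01-1, -1110, 0-101, 0-110, 00--1, 0011-, 1-001, 110-1, 111-0}
Coverage chart:
  m0: -000- ←essential
  m1: -0-01,-000-,00--1
  m3: 00--1 ←essential
  m5: -0-01,-01-1,0-101,00--1
  m6: 0-110,0011-
  m7: -01-1,00--1,0011-
  m13: 0-101 ←essential
  m14: -1110,0-110
  m16: -000- ←essential
  m17: -0-01,-000-,1-001
  m21: -0-01,-01-1
  m23: -01-1 ←essential
  m25: 1-001,110-1
  m27: 110-1 ←essential
  m28: 111-0 ←essential
Essential: -000-, -01-1, 0-101, 00--1, 110-1, 111-0

NO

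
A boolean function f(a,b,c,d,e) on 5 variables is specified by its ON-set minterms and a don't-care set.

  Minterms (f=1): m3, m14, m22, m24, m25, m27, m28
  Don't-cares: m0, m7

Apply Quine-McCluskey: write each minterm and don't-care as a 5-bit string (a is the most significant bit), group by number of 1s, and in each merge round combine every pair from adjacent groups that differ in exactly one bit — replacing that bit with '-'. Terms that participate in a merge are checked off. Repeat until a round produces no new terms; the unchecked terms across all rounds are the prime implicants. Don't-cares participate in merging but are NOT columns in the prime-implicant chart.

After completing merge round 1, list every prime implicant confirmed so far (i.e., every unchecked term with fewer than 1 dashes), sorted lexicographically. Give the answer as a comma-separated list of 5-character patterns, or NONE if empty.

00000, 01110, 10110

size-2^0 implicants → 00000  00011(✓)  00111(✓)  01110  10110  11000(✓)  11001(✓)  11011(✓)  11100(✓)
size-2^1 implicants → 00-11  11-00  110-1  1100-
Unchecked terms (primes): 00-11, 00000, 01110, 10110, 11-00, 110-1, 1100-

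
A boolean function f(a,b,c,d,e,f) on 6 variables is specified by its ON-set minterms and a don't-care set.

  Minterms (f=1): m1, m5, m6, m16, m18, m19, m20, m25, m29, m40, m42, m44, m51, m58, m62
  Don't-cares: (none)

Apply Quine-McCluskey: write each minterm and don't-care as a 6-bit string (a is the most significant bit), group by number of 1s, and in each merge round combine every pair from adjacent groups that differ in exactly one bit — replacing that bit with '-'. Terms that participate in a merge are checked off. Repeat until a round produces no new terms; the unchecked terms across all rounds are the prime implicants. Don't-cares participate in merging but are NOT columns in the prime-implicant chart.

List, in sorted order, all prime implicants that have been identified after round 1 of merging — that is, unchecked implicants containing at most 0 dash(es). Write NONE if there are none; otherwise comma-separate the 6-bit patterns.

000110

[col 0] 000001*, 000101*, 000110, 010000*, 010010*, 010011*, 010100*, 011001*, 011101*, 101000*, 101010*, 101100*, 110011*, 111010*, 111110*
[col 1] -10011, 000-01, 010-00, 0100-0, 01001-, 011-01, 1-1010, 101-00, 1010-0, 111-10
Prime implicants: -10011, 000-01, 000110, 010-00, 0100-0, 01001-, 011-01, 1-1010, 101-00, 1010-0, 111-10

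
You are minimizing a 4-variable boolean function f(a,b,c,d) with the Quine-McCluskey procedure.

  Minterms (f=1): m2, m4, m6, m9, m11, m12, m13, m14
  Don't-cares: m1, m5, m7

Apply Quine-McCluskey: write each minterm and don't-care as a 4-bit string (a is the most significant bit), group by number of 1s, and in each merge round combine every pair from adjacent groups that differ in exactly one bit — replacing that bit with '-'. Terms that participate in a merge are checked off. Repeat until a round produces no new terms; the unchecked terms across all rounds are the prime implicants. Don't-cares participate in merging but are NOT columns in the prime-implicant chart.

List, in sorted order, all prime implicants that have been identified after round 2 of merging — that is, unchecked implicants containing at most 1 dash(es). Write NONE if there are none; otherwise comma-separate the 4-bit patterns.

0-10, 10-1

Round 0: 0001✓ 0010✓ 0100✓ 0101✓ 0110✓ 0111✓ 1001✓ 1011✓ 1100✓ 1101✓ 1110✓
Round 1: -001✓ -100✓ -101✓ -110✓ 0-01✓ 0-10 01-0✓ 01-1✓ 010-✓ 011-✓ 1-01✓ 10-1 11-0✓ 110-✓
Round 2: --01 -1-0 -10- 01--
PIs = {--01, -1-0, -10-, 0-10, 01--, 10-1}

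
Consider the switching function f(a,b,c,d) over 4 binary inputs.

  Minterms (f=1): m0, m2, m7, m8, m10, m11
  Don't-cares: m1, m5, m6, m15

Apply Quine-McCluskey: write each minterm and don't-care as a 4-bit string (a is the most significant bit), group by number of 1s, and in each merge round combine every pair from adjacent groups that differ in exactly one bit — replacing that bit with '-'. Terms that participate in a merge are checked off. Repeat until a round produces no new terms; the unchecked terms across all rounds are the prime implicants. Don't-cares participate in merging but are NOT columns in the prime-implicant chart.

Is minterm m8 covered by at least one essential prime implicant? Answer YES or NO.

YES

Round 0: 0000✓ 0001✓ 0010✓ 0101✓ 0110✓ 0111✓ 1000✓ 1010✓ 1011✓ 1111✓
Round 1: -000✓ -010✓ -111 0-01 0-10 00-0✓ 000- 01-1 011- 1-11 10-0✓ 101-
Round 2: -0-0
PIs = {-0-0, -111, 0-01, 0-10, 000-, 01-1, 011-, 1-11, 101-}
Coverage chart:
  m0: -0-0,000-
  m2: -0-0,0-10
  m7: -111,01-1,011-
  m8: -0-0 ←essential
  m10: -0-0,101-
  m11: 1-11,101-
Essential: -0-0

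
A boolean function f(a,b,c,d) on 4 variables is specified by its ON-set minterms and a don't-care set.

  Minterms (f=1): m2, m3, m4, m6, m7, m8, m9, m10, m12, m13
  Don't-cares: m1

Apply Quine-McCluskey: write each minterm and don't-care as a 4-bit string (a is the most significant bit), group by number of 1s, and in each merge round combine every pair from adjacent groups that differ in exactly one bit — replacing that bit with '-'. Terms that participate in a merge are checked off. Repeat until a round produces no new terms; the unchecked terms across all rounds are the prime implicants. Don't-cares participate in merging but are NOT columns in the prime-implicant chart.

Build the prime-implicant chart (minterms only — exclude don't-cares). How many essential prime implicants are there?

2

size-2^0 implicants → 0001(✓)  0010(✓)  0011(✓)  0100(✓)  0110(✓)  0111(✓)  1000(✓)  1001(✓)  1010(✓)  1100(✓)  1101(✓)
size-2^1 implicants → -001  -010  -100  0-10(✓)  0-11(✓)  00-1  001-(✓)  01-0  011-(✓)  1-00(✓)  1-01(✓)  10-0  100-(✓)  110-(✓)
size-2^2 implicants → 0-1-  1-0-
Unchecked terms (primes): -001, -010, -100, 0-1-, 00-1, 01-0, 1-0-, 10-0
Minterm coverage:
  m2 ⊆ -010,0-1-
  m3 ⊆ 0-1-,00-1
  m4 ⊆ -100,01-0
  m6 ⊆ 0-1-,01-0
  m7 ⊆ 0-1- [E]
  m8 ⊆ 1-0-,10-0
  m9 ⊆ -001,1-0-
  m10 ⊆ -010,10-0
  m12 ⊆ -100,1-0-
  m13 ⊆ 1-0- [E]
E = {0-1-, 1-0-}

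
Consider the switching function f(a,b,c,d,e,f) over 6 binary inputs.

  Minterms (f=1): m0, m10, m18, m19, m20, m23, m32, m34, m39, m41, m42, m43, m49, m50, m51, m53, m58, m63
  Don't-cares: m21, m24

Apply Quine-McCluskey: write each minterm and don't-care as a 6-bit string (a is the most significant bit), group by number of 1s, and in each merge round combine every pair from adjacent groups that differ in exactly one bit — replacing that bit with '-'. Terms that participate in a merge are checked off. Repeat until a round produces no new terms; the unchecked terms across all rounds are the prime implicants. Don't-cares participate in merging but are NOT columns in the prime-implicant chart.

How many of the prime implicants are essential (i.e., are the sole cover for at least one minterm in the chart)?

[col 0] 000000*, 001010*, 010010*, 010011*, 010100*, 010101*, 010111*, 011000, 100000*, 100010*, 100111, 101001*, 101010*, 101011*, 110001*, 110010*, 110011*, 110101*, 111010*, 111111
[col 1] -00000, -01010, -10010*, -10011*, -10101, 010-11, 01001-*, 0101-1, 01010-, 1-0010*, 1-1010*, 10-010*, 1000-0, 1010-1, 10101-, 11-010*, 110-01, 1100-1, 11001-*
[col 2] -1001-, 1--010
Prime implicants: -00000, -01010, -1001-, -10101, 010-11, 0101-1, 01010-, 011000, 1--010, 1000-0, 100111, 1010-1, 10101-, 110-01, 1100-1, 111111
PI chart (minterm → PIs covering it):
  0 | -00000  (sole → essential)
  10 | -01010  (sole → essential)
  18 | -1001-  (sole → essential)
  19 | -1001-,010-11
  20 | 01010-  (sole → essential)
  23 | 010-11,0101-1
  32 | -00000,1000-0
  34 | 1--010,1000-0
  39 | 100111  (sole → essential)
  41 | 1010-1  (sole → essential)
  42 | -01010,1--010,10101-
  43 | 1010-1,10101-
  49 | 110-01,1100-1
  50 | -1001-,1--010
  51 | -1001-,1100-1
  53 | -10101,110-01
  58 | 1--010  (sole → essential)
  63 | 111111  (sole → essential)
Essential prime implicants: -00000, -01010, -1001-, 01010-, 1--010, 100111, 1010-1, 111111

8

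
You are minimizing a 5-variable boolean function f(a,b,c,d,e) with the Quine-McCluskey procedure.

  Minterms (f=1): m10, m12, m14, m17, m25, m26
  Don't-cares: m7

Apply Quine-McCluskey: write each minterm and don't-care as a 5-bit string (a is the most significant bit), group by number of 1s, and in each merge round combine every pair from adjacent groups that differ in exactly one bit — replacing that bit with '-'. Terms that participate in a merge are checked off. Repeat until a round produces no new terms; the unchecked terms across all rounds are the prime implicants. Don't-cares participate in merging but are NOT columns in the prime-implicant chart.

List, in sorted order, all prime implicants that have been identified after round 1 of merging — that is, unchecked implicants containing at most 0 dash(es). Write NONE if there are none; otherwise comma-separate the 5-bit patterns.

Round 0: 00111 01010✓ 01100✓ 01110✓ 10001✓ 11001✓ 11010✓
Round 1: -1010 01-10 011-0 1-001
PIs = {-1010, 00111, 01-10, 011-0, 1-001}

00111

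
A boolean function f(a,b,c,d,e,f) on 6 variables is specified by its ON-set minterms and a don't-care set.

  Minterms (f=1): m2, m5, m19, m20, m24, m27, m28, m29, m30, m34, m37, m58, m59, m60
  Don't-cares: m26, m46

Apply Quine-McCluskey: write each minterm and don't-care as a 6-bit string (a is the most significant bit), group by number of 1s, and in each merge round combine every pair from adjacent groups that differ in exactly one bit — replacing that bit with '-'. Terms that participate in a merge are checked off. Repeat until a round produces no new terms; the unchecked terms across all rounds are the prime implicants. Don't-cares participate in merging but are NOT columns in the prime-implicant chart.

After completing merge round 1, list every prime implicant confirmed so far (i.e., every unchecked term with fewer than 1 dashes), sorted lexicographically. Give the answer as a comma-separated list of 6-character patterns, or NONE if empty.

101110

[col 0] 000010*, 000101*, 010011*, 010100*, 011000*, 011010*, 011011*, 011100*, 011101*, 011110*, 100010*, 100101*, 101110, 111010*, 111011*, 111100*
[col 1] -00010, -00101, -11010*, -11011*, -11100, 01-011, 01-100, 011-00*, 011-10*, 0110-0*, 01101-*, 0111-0*, 01110-, 11101-*
[col 2] -1101-, 011--0
Prime implicants: -00010, -00101, -1101-, -11100, 01-011, 01-100, 011--0, 01110-, 101110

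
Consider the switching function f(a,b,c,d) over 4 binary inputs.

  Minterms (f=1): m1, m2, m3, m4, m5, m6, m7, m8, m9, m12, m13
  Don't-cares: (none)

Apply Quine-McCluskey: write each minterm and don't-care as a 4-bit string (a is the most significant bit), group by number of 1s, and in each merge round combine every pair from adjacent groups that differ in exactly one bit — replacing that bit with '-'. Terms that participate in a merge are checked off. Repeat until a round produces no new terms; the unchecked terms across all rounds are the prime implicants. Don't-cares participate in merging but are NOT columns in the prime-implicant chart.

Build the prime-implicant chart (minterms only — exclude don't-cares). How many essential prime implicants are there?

2

[col 0] 0001*, 0010*, 0011*, 0100*, 0101*, 0110*, 0111*, 1000*, 1001*, 1100*, 1101*
[col 1] -001*, -100*, -101*, 0-01*, 0-10*, 0-11*, 00-1*, 001-*, 01-0*, 01-1*, 010-*, 011-*, 1-00*, 1-01*, 100-*, 110-*
[col 2] --01, -10-, 0--1, 0-1-, 01--, 1-0-
Prime implicants: --01, -10-, 0--1, 0-1-, 01--, 1-0-
PI chart (minterm → PIs covering it):
  1 | --01,0--1
  2 | 0-1-  (sole → essential)
  3 | 0--1,0-1-
  4 | -10-,01--
  5 | --01,-10-,0--1,01--
  6 | 0-1-,01--
  7 | 0--1,0-1-,01--
  8 | 1-0-  (sole → essential)
  9 | --01,1-0-
  12 | -10-,1-0-
  13 | --01,-10-,1-0-
Essential prime implicants: 0-1-, 1-0-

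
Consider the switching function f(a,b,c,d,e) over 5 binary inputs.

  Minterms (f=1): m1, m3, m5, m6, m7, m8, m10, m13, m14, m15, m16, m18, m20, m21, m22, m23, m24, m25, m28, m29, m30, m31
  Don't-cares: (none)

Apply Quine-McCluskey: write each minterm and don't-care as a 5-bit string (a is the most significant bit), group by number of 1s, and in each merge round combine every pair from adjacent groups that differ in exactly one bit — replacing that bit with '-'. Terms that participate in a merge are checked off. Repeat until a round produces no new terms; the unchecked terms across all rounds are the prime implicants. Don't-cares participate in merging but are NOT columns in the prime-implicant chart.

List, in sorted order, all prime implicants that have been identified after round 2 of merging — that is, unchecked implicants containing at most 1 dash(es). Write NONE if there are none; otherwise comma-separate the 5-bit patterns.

-1000, 01-10, 010-0

[col 0] 00001*, 00011*, 00101*, 00110*, 00111*, 01000*, 01010*, 01101*, 01110*, 01111*, 10000*, 10010*, 10100*, 10101*, 10110*, 10111*, 11000*, 11001*, 11100*, 11101*, 11110*, 11111*
[col 1] -0101*, -0110*, -0111*, -1000, -1101*, -1110*, -1111*, 0-101*, 0-110*, 0-111*, 00-01*, 00-11*, 000-1*, 001-1*, 0011-*, 01-10, 010-0, 011-1*, 0111-*, 1-000*, 1-100*, 1-101*, 1-110*, 1-111*, 10-00*, 10-10*, 100-0*, 101-0*, 101-1*, 1010-*, 1011-*, 11-00*, 11-01*, 1100-*, 111-0*, 111-1*, 1110-*, 1111-*
[col 2] --101*, --110*, --111*, -01-1*, -011-*, -11-1*, -111-*, 0-1-1*, 0-11-*, 00--1, 1--00, 1-1-0*, 1-1-1*, 1-10-*, 1-11-*, 10--0, 101--*, 11-0-, 111--*
[col 3] --1-1, --11-, 1-1--
Prime implicants: --1-1, --11-, -1000, 00--1, 01-10, 010-0, 1--00, 1-1--, 10--0, 11-0-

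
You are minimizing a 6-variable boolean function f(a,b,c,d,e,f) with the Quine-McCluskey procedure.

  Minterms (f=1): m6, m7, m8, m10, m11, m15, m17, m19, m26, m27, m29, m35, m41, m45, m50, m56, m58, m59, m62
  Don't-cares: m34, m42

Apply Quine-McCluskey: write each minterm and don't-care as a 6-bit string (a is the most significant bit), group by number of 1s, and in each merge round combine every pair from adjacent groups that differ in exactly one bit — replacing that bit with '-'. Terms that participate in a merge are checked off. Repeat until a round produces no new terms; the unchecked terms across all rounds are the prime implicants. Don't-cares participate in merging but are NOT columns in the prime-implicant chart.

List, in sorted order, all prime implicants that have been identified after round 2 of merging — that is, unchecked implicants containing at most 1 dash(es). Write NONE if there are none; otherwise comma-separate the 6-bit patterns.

00-111, 00011-, 001-11, 0010-0, 01-011, 0100-1, 011101, 10001-, 101-01, 111-10, 1110-0

Round 0: 000110✓ 000111✓ 001000✓ 001010✓ 001011✓ 001111✓ 010001✓ 010011✓ 011010✓ 011011✓ 011101 100010✓ 100011✓ 101001✓ 101010✓ 101101✓ 110010✓ 111000✓ 111010✓ 111011✓ 111110✓
Round 1: -01010✓ -11010✓ -11011✓ 0-1010✓ 0-1011✓ 00-111 00011- 001-11 0010-0 00101-✓ 01-011 0100-1 01101-✓ 1-0010✓ 1-1010✓ 10-010✓ 10001- 101-01 11-010✓ 111-10 1110-0 11101-✓
Round 2: --1010 -1101- 0-101- 1--010
PIs = {--1010, -1101-, 0-101-, 00-111, 00011-, 001-11, 0010-0, 01-011, 0100-1, 011101, 1--010, 10001-, 101-01, 111-10, 1110-0}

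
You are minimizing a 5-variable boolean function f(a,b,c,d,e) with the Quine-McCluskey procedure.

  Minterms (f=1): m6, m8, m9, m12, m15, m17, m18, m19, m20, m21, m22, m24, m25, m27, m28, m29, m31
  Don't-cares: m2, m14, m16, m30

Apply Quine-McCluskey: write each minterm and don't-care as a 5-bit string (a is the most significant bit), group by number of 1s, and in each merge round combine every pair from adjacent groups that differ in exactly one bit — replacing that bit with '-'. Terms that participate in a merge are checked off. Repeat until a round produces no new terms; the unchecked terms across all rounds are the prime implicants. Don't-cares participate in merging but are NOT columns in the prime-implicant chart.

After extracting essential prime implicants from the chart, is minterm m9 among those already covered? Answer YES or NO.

YES

[col 0] 00010*, 00110*, 01000*, 01001*, 01100*, 01110*, 01111*, 10000*, 10001*, 10010*, 10011*, 10100*, 10101*, 10110*, 11000*, 11001*, 11011*, 11100*, 11101*, 11110*, 11111*
[col 1] -0010*, -0110*, -1000*, -1001*, -1100*, -1110*, -1111*, 0-110*, 00-10*, 01-00*, 0100-*, 011-0*, 0111-*, 1-000*, 1-001*, 1-011*, 1-100*, 1-101*, 1-110*, 10-00*, 10-01*, 10-10*, 100-0*, 100-1*, 1000-*, 1001-*, 101-0*, 1010-*, 11-00*, 11-01*, 11-11*, 110-1*, 1100-*, 111-0*, 111-1*, 1110-*, 1111-*
[col 2] --110, -0-10, -1-00, -100-, -11-0, -111-, 1--00*, 1--01*, 1-0-1, 1-00-*, 1-1-0, 1-10-*, 10--0, 10-0-*, 100--, 11--1, 11-0-*, 111--
[col 3] 1--0-
Prime implicants: --110, -0-10, -1-00, -100-, -11-0, -111-, 1--0-, 1-0-1, 1-1-0, 10--0, 100--, 11--1, 111--
PI chart (minterm → PIs covering it):
  6 | --110,-0-10
  8 | -1-00,-100-
  9 | -100-  (sole → essential)
  12 | -1-00,-11-0
  15 | -111-  (sole → essential)
  17 | 1--0-,1-0-1,100--
  18 | -0-10,10--0,100--
  19 | 1-0-1,100--
  20 | 1--0-,1-1-0,10--0
  21 | 1--0-  (sole → essential)
  22 | --110,-0-10,1-1-0,10--0
  24 | -1-00,-100-,1--0-
  25 | -100-,1--0-,1-0-1,11--1
  27 | 1-0-1,11--1
  28 | -1-00,-11-0,1--0-,1-1-0,111--
  29 | 1--0-,11--1,111--
  31 | -111-,11--1,111--
Essential prime implicants: -100-, -111-, 1--0-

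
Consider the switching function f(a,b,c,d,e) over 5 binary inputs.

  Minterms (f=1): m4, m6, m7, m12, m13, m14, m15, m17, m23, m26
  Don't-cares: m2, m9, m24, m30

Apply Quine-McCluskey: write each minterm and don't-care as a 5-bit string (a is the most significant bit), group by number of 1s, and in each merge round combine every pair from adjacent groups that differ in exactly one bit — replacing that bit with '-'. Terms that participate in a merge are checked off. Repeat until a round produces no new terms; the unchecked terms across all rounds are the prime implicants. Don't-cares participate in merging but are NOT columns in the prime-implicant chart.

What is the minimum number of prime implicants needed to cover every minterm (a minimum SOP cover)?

size-2^0 implicants → 00010(✓)  00100(✓)  00110(✓)  00111(✓)  01001(✓)  01100(✓)  01101(✓)  01110(✓)  01111(✓)  10001  10111(✓)  11000(✓)  11010(✓)  11110(✓)
size-2^1 implicants → -0111  -1110  0-100(✓)  0-110(✓)  0-111(✓)  00-10  001-0(✓)  0011-(✓)  01-01  011-0(✓)  011-1(✓)  0110-(✓)  0111-(✓)  11-10  110-0
size-2^2 implicants → 0-1-0  0-11-  011--
Unchecked terms (primes): -0111, -1110, 0-1-0, 0-11-, 00-10, 01-01, 011--, 10001, 11-10, 110-0
Minterm coverage:
  m4 ⊆ 0-1-0 [E]
  m6 ⊆ 0-1-0,0-11-,00-10
  m7 ⊆ -0111,0-11-
  m12 ⊆ 0-1-0,011--
  m13 ⊆ 01-01,011--
  m14 ⊆ -1110,0-1-0,0-11-,011--
  m15 ⊆ 0-11-,011--
  m17 ⊆ 10001 [E]
  m23 ⊆ -0111 [E]
  m26 ⊆ 11-10,110-0
E = {-0111, 0-1-0, 10001}
Petrick residual → 011--, 11-10
Cover = b'cde + a'ce' + a'bc + ab'c'd'e + abde'  |cover|=5

5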